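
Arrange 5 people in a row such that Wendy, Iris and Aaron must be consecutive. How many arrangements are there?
Treat the 3 as one block: (5-3+1)! × 3! = 6 × 6 = 36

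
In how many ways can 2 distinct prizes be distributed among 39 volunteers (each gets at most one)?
P(39,2) = 39!/(39-2)! = 1482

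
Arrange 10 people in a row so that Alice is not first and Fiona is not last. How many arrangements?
By inclusion-exclusion: 10! - 2×(10-1)! + (10-2)! = 3628800 - 725760 + 40320 = 2943360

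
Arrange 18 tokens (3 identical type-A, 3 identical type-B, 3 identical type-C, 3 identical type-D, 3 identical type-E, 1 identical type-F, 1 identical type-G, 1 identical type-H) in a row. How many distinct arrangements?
18! / (3! × 3! × 3! × 3! × 3! × 1! × 1! × 1!) = 823350528000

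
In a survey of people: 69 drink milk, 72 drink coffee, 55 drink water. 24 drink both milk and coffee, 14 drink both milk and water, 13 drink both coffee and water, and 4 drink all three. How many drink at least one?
|A∪B∪C| = 69+72+55-24-14-13+4 = 149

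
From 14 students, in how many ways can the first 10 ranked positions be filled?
P(14,10) = 14!/(14-10)! = 3632428800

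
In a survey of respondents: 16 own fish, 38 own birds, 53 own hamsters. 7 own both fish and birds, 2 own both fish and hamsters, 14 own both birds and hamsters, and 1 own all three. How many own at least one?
|A∪B∪C| = 16+38+53-7-2-14+1 = 85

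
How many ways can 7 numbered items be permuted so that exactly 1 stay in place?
Choose the 1 fixed point C(7,1) = 7, derange the rest: !6 = Σ_{j=0}^{6} (-1)^j·6!/j! = 720 - 720 + 360 - 120 + 30 - 6 + 1 = 265. Product = 7 × 265 = 1855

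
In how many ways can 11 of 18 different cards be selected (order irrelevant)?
C(18,11) = 18!/(11!×7!) = 31824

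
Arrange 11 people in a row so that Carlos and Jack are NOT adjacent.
Total - adjacent = 11! - (11-1)!×2 = 39916800 - 7257600 = 32659200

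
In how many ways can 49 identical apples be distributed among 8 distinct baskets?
C(49+8-1, 8-1) = C(56, 7) = 231917400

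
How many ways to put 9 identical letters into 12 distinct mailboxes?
C(9+12-1, 12-1) = C(20, 11) = 167960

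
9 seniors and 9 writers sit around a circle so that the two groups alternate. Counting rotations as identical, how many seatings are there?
Fix one of the seniors: (9-1)! ways for the remaining seniors, × 9! ways for the writers = 40320 × 362880 = 14631321600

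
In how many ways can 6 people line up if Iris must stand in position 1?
Fix one position: (6-1)! = 120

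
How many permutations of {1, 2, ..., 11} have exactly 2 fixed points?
Choose the 2 fixed points C(11,2) = 55, derange the rest: !9 = Σ_{j=0}^{9} (-1)^j·9!/j! = 362880 - 362880 + 181440 - 60480 + 15120 - 3024 + 504 - 72 + 9 - 1 = 133496. Product = 55 × 133496 = 7342280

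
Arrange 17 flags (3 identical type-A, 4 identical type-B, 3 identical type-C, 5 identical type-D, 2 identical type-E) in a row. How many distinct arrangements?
17! / (3! × 4! × 3! × 5! × 2!) = 1715313600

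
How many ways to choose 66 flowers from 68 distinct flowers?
C(68,66) = 68!/(66!×2!) = 2278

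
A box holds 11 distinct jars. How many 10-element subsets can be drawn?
C(11,10) = 11!/(10!×1!) = 11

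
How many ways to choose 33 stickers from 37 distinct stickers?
C(37,33) = 37!/(33!×4!) = 66045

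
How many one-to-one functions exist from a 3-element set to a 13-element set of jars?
P(13,3) = 13!/(13-3)! = 1716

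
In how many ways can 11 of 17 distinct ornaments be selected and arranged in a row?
P(17,11) = 17!/(17-11)! = 494010316800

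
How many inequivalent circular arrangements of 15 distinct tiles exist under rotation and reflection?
(15-1)!/2 = 87178291200/2 = 43589145600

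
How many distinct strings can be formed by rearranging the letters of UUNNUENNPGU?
11! / (1! × 4! × 1! × 4! × 1!) = 69300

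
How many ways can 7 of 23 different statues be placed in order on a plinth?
P(23,7) = 23!/(23-7)! = 1235591280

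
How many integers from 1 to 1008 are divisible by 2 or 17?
⌊1008/2⌋ + ⌊1008/17⌋ - ⌊1008/34⌋ = 504 + 59 - 29 = 534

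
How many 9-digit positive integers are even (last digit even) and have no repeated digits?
Last∈{0,2,4,6,8}. Last=0: 362880. Last nonzero: 4×8×P(8,7) = 1290240. Total = 1653120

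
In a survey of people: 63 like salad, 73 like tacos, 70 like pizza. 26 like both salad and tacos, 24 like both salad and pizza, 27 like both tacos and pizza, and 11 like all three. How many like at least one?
|A∪B∪C| = 63+73+70-26-24-27+11 = 140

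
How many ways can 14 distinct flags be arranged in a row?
14! = 87178291200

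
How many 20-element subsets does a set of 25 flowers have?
C(25,20) = 25!/(20!×5!) = 53130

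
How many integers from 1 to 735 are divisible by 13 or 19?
⌊735/13⌋ + ⌊735/19⌋ - ⌊735/247⌋ = 56 + 38 - 2 = 92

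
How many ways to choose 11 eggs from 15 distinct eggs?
C(15,11) = 15!/(11!×4!) = 1365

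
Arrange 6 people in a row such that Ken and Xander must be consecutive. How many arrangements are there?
Treat the 2 as one block: (6-2+1)! × 2! = 120 × 2 = 240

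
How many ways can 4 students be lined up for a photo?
4! = 24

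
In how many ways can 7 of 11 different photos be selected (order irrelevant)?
C(11,7) = 11!/(7!×4!) = 330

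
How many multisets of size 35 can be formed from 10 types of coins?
C(35+10-1, 10-1) = C(44, 9) = 708930508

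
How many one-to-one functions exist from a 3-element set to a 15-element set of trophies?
P(15,3) = 15!/(15-3)! = 2730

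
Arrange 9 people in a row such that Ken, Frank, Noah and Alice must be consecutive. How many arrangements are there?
Treat the 4 as one block: (9-4+1)! × 4! = 720 × 24 = 17280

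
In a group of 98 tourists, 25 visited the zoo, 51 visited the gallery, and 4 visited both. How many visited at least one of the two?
|A∪B| = |A| + |B| - |A∩B| = 25 + 51 - 4 = 72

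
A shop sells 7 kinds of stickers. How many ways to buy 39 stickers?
C(39+7-1, 7-1) = C(45, 6) = 8145060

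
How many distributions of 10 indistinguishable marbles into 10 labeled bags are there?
C(10+10-1, 10-1) = C(19, 9) = 92378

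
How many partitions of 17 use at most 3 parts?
By conjugation, equals partitions of 17 into parts ≤ 3. Let r_j(i) = number of partitions of i into parts ≤ j, for i = 0..17. r_1(i) = 1 for all i; r_j(i) = r_{j-1}(i) + r_j(i-j). Rows j = 2..3: ≤2: 1 1 2 2 3 3 4 4 5 5 6 6 7 7 8 8 9 9; ≤3: 1 1 2 3 4 5 7 8 10 12 14 16 19 21 24 27 30 33. r_3(17) = 33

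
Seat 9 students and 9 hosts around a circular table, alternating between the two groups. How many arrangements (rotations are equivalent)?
Fix one of the students: (9-1)! ways for the remaining students, × 9! ways for the hosts = 40320 × 362880 = 14631321600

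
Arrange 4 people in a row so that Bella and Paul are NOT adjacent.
Total - adjacent = 4! - (4-1)!×2 = 24 - 12 = 12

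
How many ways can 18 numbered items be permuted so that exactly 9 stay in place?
Choose the 9 fixed points C(18,9) = 48620, derange the rest: !9 = Σ_{j=0}^{9} (-1)^j·9!/j! = 362880 - 362880 + 181440 - 60480 + 15120 - 3024 + 504 - 72 + 9 - 1 = 133496. Product = 48620 × 133496 = 6490575520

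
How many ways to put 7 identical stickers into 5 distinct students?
C(7+5-1, 5-1) = C(11, 4) = 330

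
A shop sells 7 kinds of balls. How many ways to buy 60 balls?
C(60+7-1, 7-1) = C(66, 6) = 90858768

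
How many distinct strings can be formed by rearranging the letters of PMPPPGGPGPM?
11! / (2! × 3! × 6!) = 4620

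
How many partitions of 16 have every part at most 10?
Let r_j(i) = number of partitions of i into parts ≤ j, for i = 0..16. r_1(i) = 1 for all i; r_j(i) = r_{j-1}(i) + r_j(i-j). Rows j = 2..10: ≤2: 1 1 2 2 3 3 4 4 5 5 6 6 7 7 8 8 9; ≤3: 1 1 2 3 4 5 7 8 10 12 14 16 19 21 24 27 30; ≤4: 1 1 2 3 5 6 9 11 15 18 23 27 34 39 47 54 64; ≤5: 1 1 2 3 5 7 10 13 18 23 30 37 47 57 70 84 101; ≤6: 1 1 2 3 5 7 11 14 20 26 35 44 58 71 90 110 136; ≤7: 1 1 2 3 5 7 11 15 21 28 38 49 65 82 105 131 164; ≤8: 1 1 2 3 5 7 11 15 22 29 40 52 70 89 116 146 186; ≤9: 1 1 2 3 5 7 11 15 22 30 41 54 73 94 123 157 201; ≤10: 1 1 2 3 5 7 11 15 22 30 42 55 75 97 128 164 212. r_10(16) = 212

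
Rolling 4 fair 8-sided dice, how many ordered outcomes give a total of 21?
Coefficient of x^21 in (x + x² + ... + x^8)^4. By inclusion-exclusion on dice exceeding 8: Σ_j (-1)^j C(4,j)·C(21-1-8j, 3) = C(4,0)·C(20,3) - C(4,1)·C(12,3) + C(4,2)·C(4,3) = 1·1140 - 4·220 + 6·4 = 284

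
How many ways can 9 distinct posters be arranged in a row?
9! = 362880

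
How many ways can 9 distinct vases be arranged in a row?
9! = 362880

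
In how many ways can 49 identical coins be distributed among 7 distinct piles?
C(49+7-1, 7-1) = C(55, 6) = 28989675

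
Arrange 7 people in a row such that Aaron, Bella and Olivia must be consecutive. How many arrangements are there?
Treat the 3 as one block: (7-3+1)! × 3! = 120 × 6 = 720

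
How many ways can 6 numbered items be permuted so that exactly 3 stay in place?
Choose the 3 fixed points C(6,3) = 20, derange the rest: !3 = Σ_{j=0}^{3} (-1)^j·3!/j! = 6 - 6 + 3 - 1 = 2. Product = 20 × 2 = 40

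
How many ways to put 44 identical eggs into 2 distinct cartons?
C(44+2-1, 2-1) = C(45, 1) = 45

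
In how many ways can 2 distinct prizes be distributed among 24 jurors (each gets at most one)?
P(24,2) = 24!/(24-2)! = 552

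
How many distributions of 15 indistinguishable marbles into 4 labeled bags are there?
C(15+4-1, 4-1) = C(18, 3) = 816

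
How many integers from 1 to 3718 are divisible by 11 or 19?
⌊3718/11⌋ + ⌊3718/19⌋ - ⌊3718/209⌋ = 338 + 195 - 17 = 516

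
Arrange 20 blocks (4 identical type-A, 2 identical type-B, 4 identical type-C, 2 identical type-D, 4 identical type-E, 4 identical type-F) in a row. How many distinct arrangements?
20! / (4! × 2! × 4! × 2! × 4! × 4!) = 1833241410000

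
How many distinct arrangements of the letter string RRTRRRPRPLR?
11! / (1! × 7! × 1! × 2!) = 3960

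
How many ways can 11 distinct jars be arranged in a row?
11! = 39916800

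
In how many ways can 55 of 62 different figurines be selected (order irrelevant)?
C(62,55) = 62!/(55!×7!) = 491796152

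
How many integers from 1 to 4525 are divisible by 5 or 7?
⌊4525/5⌋ + ⌊4525/7⌋ - ⌊4525/35⌋ = 905 + 646 - 129 = 1422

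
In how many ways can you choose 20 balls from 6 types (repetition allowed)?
C(20+6-1, 6-1) = C(25, 5) = 53130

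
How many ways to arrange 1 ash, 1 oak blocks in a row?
2! / (1! × 1!) = 2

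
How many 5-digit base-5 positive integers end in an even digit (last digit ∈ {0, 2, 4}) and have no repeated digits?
Last∈{0,2,4}. Last=0: 24. Last nonzero: 2×3×P(3,3) = 36. Total = 60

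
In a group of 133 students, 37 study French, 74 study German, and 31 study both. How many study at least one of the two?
|A∪B| = |A| + |B| - |A∩B| = 37 + 74 - 31 = 80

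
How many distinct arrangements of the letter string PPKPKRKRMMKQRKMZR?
17! / (3! × 5! × 1! × 3! × 4! × 1!) = 3430627200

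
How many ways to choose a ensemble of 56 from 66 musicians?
C(66,56) = 66!/(56!×10!) = 210980549208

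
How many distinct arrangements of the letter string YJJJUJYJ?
8! / (2! × 1! × 5!) = 168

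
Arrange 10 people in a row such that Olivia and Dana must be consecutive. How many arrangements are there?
Treat the 2 as one block: (10-2+1)! × 2! = 362880 × 2 = 725760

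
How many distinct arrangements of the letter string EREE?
4! / (3! × 1!) = 4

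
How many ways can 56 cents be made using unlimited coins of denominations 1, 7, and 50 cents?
Coefficient of x^56 in 1/(1-x^1) · 1/(1-x^7) · 1/(1-x^50). Case on j = number of 50-cent coins (j = 0..1); remainder r = 56 - 50j is made from {1,7} in ⌊r/7⌋+1 ways. r = 56, 6 → 9 + 1 = 10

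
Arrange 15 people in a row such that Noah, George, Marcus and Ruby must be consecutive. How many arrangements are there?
Treat the 4 as one block: (15-4+1)! × 4! = 479001600 × 24 = 11496038400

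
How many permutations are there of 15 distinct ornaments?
15! = 1307674368000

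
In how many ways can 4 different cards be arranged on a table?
4! = 24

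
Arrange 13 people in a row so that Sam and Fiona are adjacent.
Treat as block: (13-1)! × 2! = 479001600 × 2 = 958003200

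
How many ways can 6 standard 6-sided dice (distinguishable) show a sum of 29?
Coefficient of x^29 in (x + x² + ... + x^6)^6. By inclusion-exclusion on dice exceeding 6: Σ_j (-1)^j C(6,j)·C(29-1-6j, 5) = C(6,0)·C(28,5) - C(6,1)·C(22,5) + C(6,2)·C(16,5) - C(6,3)·C(10,5) = 1·98280 - 6·26334 + 15·4368 - 20·252 = 756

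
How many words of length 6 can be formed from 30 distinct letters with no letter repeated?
P(30,6) = 30!/(30-6)! = 427518000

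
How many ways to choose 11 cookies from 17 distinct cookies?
C(17,11) = 17!/(11!×6!) = 12376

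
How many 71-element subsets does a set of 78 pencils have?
C(78,71) = 78!/(71!×7!) = 2641902120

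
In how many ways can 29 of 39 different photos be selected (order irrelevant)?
C(39,29) = 39!/(29!×10!) = 635745396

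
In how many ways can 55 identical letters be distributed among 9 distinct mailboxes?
C(55+9-1, 9-1) = C(63, 8) = 3872894697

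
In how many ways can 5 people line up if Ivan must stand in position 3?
Fix one position: (5-1)! = 24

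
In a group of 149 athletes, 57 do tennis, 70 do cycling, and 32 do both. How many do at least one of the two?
|A∪B| = |A| + |B| - |A∩B| = 57 + 70 - 32 = 95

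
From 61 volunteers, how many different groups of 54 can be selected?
C(61,54) = 61!/(54!×7!) = 436270780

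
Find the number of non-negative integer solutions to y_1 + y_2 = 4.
C(4+2-1, 2-1) = C(5, 1) = 5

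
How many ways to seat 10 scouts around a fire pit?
Circular: fix one position, arrange the rest. (10-1)! = 362880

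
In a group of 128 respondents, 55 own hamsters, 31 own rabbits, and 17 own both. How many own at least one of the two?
|A∪B| = |A| + |B| - |A∩B| = 55 + 31 - 17 = 69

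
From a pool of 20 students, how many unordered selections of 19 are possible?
C(20,19) = 20!/(19!×1!) = 20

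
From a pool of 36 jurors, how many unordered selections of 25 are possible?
C(36,25) = 36!/(25!×11!) = 600805296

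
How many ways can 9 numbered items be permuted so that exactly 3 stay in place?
Choose the 3 fixed points C(9,3) = 84, derange the rest: !6 = Σ_{j=0}^{6} (-1)^j·6!/j! = 720 - 720 + 360 - 120 + 30 - 6 + 1 = 265. Product = 84 × 265 = 22260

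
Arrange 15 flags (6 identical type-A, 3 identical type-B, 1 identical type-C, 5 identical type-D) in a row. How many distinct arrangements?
15! / (6! × 3! × 1! × 5!) = 2522520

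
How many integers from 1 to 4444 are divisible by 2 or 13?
⌊4444/2⌋ + ⌊4444/13⌋ - ⌊4444/26⌋ = 2222 + 341 - 170 = 2393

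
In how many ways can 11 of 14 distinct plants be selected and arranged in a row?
P(14,11) = 14!/(14-11)! = 14529715200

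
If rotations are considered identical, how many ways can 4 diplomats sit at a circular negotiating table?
Circular: fix one position, arrange the rest. (4-1)! = 6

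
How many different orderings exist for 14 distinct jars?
14! = 87178291200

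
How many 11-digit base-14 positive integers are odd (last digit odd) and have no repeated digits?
Last∈{1,3,5,7,9,11,13}. Last=0: 0. Last nonzero: 7×12×P(12,9) = 6706022400. Total = 6706022400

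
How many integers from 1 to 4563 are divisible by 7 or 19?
⌊4563/7⌋ + ⌊4563/19⌋ - ⌊4563/133⌋ = 651 + 240 - 34 = 857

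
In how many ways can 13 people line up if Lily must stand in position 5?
Fix one position: (13-1)! = 479001600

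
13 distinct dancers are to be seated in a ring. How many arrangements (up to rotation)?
Circular: fix one position, arrange the rest. (13-1)! = 479001600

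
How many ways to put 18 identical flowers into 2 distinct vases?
C(18+2-1, 2-1) = C(19, 1) = 19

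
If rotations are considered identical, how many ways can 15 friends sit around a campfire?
Circular: fix one position, arrange the rest. (15-1)! = 87178291200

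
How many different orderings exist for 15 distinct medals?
15! = 1307674368000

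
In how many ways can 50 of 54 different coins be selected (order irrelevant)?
C(54,50) = 54!/(50!×4!) = 316251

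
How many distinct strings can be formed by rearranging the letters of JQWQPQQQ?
8! / (1! × 1! × 1! × 5!) = 336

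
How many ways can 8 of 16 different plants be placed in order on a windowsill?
P(16,8) = 16!/(16-8)! = 518918400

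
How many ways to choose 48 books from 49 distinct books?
C(49,48) = 49!/(48!×1!) = 49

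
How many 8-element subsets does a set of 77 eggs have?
C(77,8) = 77!/(8!×69!) = 21042072975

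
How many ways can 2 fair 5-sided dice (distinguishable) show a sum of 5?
Coefficient of x^5 in (x + x² + ... + x^5)^2. By inclusion-exclusion on dice exceeding 5: Σ_j (-1)^j C(2,j)·C(5-1-5j, 1) = C(2,0)·C(4,1) = 1·4 = 4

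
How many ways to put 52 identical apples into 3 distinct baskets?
C(52+3-1, 3-1) = C(54, 2) = 1431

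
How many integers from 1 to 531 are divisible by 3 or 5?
⌊531/3⌋ + ⌊531/5⌋ - ⌊531/15⌋ = 177 + 106 - 35 = 248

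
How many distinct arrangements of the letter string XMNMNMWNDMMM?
12! / (1! × 6! × 1! × 3! × 1!) = 110880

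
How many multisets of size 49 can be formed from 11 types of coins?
C(49+11-1, 11-1) = C(59, 10) = 62828356305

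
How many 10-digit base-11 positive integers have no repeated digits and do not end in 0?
Last digit: 10 nonzero choices. First digit: 9 (nonzero, ≠last). Middle 8: P(9,8) = 362880. Total = 32659200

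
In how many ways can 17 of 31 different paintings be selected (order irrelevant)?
C(31,17) = 31!/(17!×14!) = 265182525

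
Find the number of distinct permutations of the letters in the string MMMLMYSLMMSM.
12! / (2! × 2! × 7! × 1!) = 23760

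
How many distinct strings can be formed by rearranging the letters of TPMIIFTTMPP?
11! / (3! × 2! × 1! × 2! × 3!) = 277200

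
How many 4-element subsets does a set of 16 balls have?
C(16,4) = 16!/(4!×12!) = 1820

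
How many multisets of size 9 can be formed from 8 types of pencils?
C(9+8-1, 8-1) = C(16, 7) = 11440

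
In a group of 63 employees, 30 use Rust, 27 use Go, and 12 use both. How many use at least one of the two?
|A∪B| = |A| + |B| - |A∩B| = 30 + 27 - 12 = 45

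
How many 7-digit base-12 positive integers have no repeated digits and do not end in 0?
Last digit: 11 nonzero choices. First digit: 10 (nonzero, ≠last). Middle 5: P(10,5) = 30240. Total = 3326400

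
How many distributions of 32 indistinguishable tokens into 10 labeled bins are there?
C(32+10-1, 10-1) = C(41, 9) = 350343565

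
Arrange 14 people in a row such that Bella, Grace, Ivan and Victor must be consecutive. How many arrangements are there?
Treat the 4 as one block: (14-4+1)! × 4! = 39916800 × 24 = 958003200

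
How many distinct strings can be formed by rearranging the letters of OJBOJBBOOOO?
11! / (6! × 2! × 3!) = 4620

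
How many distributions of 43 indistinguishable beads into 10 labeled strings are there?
C(43+10-1, 10-1) = C(52, 9) = 3679075400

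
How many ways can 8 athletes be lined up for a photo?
8! = 40320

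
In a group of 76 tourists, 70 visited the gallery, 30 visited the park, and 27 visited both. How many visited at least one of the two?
|A∪B| = |A| + |B| - |A∩B| = 70 + 30 - 27 = 73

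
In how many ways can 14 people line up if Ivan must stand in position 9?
Fix one position: (14-1)! = 6227020800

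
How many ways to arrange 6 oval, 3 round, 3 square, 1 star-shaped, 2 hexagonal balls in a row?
15! / (6! × 3! × 3! × 1! × 2!) = 25225200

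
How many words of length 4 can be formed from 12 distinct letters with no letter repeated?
P(12,4) = 12!/(12-4)! = 11880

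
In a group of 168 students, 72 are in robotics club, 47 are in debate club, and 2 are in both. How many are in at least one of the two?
|A∪B| = |A| + |B| - |A∩B| = 72 + 47 - 2 = 117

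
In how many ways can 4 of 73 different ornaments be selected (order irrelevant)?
C(73,4) = 73!/(4!×69!) = 1088430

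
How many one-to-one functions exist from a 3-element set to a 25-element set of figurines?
P(25,3) = 25!/(25-3)! = 13800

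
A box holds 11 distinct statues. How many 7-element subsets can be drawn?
C(11,7) = 11!/(7!×4!) = 330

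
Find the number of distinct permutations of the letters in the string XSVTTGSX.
8! / (2! × 2! × 2! × 1! × 1!) = 5040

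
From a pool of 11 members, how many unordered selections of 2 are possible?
C(11,2) = 11!/(2!×9!) = 55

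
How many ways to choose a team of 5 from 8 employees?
C(8,5) = 8!/(5!×3!) = 56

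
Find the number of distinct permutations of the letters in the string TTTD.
4! / (1! × 3!) = 4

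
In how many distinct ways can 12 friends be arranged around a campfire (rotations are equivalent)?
Circular: fix one position, arrange the rest. (12-1)! = 39916800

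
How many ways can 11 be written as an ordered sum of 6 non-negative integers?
C(11+6-1, 6-1) = C(16, 5) = 4368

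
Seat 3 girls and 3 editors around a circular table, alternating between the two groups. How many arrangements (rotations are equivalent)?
Fix one of the girls: (3-1)! ways for the remaining girls, × 3! ways for the editors = 2 × 6 = 12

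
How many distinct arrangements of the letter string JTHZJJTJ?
8! / (1! × 1! × 2! × 4!) = 840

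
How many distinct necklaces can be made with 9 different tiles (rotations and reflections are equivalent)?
(9-1)!/2 = 40320/2 = 20160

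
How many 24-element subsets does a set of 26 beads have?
C(26,24) = 26!/(24!×2!) = 325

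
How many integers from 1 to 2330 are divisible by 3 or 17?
⌊2330/3⌋ + ⌊2330/17⌋ - ⌊2330/51⌋ = 776 + 137 - 45 = 868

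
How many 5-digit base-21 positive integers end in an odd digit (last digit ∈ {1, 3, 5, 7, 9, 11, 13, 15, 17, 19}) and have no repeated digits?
Last∈{1,3,5,7,9,11,13,15,17,19}. Last=0: 0. Last nonzero: 10×19×P(19,3) = 1104660. Total = 1104660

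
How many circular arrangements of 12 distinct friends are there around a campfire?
Circular: fix one position, arrange the rest. (12-1)! = 39916800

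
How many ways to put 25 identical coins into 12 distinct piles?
C(25+12-1, 12-1) = C(36, 11) = 600805296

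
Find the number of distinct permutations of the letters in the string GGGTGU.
6! / (1! × 1! × 4!) = 30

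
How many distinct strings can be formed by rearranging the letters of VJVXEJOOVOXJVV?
14! / (5! × 3! × 2! × 1! × 3!) = 10090080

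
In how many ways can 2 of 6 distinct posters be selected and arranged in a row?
P(6,2) = 6!/(6-2)! = 30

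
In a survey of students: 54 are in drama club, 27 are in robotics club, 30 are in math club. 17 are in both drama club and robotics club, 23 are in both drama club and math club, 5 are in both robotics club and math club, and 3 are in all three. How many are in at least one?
|A∪B∪C| = 54+27+30-17-23-5+3 = 69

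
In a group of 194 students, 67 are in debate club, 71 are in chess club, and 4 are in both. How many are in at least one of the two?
|A∪B| = |A| + |B| - |A∩B| = 67 + 71 - 4 = 134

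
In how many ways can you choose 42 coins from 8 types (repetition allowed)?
C(42+8-1, 8-1) = C(49, 7) = 85900584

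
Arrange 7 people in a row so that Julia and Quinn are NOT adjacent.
Total - adjacent = 7! - (7-1)!×2 = 5040 - 1440 = 3600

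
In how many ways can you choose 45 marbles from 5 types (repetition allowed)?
C(45+5-1, 5-1) = C(49, 4) = 211876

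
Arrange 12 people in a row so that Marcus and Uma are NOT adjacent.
Total - adjacent = 12! - (12-1)!×2 = 479001600 - 79833600 = 399168000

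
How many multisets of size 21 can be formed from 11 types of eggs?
C(21+11-1, 11-1) = C(31, 10) = 44352165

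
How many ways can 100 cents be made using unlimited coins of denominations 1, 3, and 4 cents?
Coefficient of x^100 in 1/(1-x^1) · 1/(1-x^3) · 1/(1-x^4). Case on j = number of 4-cent coins (j = 0..25); remainder r = 100 - 4j is made from {1,3} in ⌊r/3⌋+1 ways. r = 100, 96, 92, 88, 84, 80, 76, 72, 68, 64, 60, 56, 52, 48, 44, 40, 36, 32, 28, 24, 20, 16, 12, 8, 4, 0 → 34 + 33 + 31 + 30 + 29 + 27 + 26 + 25 + 23 + 22 + 21 + 19 + 18 + 17 + 15 + 14 + 13 + 11 + 10 + 9 + 7 + 6 + 5 + 3 + 2 + 1 = 451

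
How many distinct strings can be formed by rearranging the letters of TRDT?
4! / (1! × 2! × 1!) = 12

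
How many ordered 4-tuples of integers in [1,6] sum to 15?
Coefficient of x^15 in (x + x² + ... + x^6)^4. By inclusion-exclusion on dice exceeding 6: Σ_j (-1)^j C(4,j)·C(15-1-6j, 3) = C(4,0)·C(14,3) - C(4,1)·C(8,3) = 1·364 - 4·56 = 140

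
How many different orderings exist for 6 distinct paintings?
6! = 720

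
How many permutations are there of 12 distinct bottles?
12! = 479001600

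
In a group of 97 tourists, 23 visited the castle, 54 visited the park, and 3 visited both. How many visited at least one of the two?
|A∪B| = |A| + |B| - |A∩B| = 23 + 54 - 3 = 74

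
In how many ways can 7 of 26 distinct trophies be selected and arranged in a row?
P(26,7) = 26!/(26-7)! = 3315312000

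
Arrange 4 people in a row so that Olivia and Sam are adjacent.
Treat as block: (4-1)! × 2! = 6 × 2 = 12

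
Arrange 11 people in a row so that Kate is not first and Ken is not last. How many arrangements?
By inclusion-exclusion: 11! - 2×(11-1)! + (11-2)! = 39916800 - 7257600 + 362880 = 33022080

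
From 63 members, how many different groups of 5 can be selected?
C(63,5) = 63!/(5!×58!) = 7028847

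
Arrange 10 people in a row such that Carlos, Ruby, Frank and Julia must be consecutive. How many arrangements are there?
Treat the 4 as one block: (10-4+1)! × 4! = 5040 × 24 = 120960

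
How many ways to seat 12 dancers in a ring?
Circular: fix one position, arrange the rest. (12-1)! = 39916800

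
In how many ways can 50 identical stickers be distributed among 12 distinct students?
C(50+12-1, 12-1) = C(61, 11) = 418094152866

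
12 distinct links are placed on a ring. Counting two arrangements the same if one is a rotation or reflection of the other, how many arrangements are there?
(12-1)!/2 = 39916800/2 = 19958400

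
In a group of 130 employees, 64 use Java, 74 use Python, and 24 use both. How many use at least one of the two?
|A∪B| = |A| + |B| - |A∩B| = 64 + 74 - 24 = 114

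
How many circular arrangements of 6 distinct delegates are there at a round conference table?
Circular: fix one position, arrange the rest. (6-1)! = 120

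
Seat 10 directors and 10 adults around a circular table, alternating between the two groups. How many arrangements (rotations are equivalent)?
Fix one of the directors: (10-1)! ways for the remaining directors, × 10! ways for the adults = 362880 × 3628800 = 1316818944000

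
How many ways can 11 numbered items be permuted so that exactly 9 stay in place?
Choose the 9 fixed points C(11,9) = 55, derange the rest: !2 = Σ_{j=0}^{2} (-1)^j·2!/j! = 2 - 2 + 1 = 1. Product = 55 × 1 = 55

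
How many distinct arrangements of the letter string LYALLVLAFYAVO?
13! / (2! × 2! × 3! × 1! × 1! × 4!) = 10810800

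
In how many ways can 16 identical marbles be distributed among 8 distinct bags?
C(16+8-1, 8-1) = C(23, 7) = 245157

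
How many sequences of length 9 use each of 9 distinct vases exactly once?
9! = 362880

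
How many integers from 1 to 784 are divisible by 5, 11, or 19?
⌊784/5⌋+⌊784/11⌋+⌊784/19⌋ - ⌊784/55⌋-⌊784/95⌋-⌊784/209⌋ + ⌊784/1045⌋ = 156+71+41 - 14-8-3 + 0 = 243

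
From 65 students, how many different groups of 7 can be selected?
C(65,7) = 65!/(7!×58!) = 696190560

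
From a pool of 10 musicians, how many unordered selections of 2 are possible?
C(10,2) = 10!/(2!×8!) = 45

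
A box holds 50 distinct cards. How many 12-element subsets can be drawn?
C(50,12) = 50!/(12!×38!) = 121399651100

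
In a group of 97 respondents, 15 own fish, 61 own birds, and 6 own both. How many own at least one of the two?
|A∪B| = |A| + |B| - |A∩B| = 15 + 61 - 6 = 70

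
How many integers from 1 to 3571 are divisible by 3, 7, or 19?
⌊3571/3⌋+⌊3571/7⌋+⌊3571/19⌋ - ⌊3571/21⌋-⌊3571/57⌋-⌊3571/133⌋ + ⌊3571/399⌋ = 1190+510+187 - 170-62-26 + 8 = 1637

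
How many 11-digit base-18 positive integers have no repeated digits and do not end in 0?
Last digit: 17 nonzero choices. First digit: 16 (nonzero, ≠last). Middle 9: P(16,9) = 4151347200. Total = 1129166438400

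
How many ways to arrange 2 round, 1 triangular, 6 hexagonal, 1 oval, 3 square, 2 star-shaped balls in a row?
15! / (2! × 1! × 6! × 1! × 3! × 2!) = 75675600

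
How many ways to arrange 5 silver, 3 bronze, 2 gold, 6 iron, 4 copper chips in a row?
20! / (5! × 3! × 2! × 6! × 4!) = 97772875200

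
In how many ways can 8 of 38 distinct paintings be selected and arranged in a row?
P(38,8) = 38!/(38-8)! = 1971788797440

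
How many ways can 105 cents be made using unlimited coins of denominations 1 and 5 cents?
Coefficient of x^105 in 1/(1-x^1) · 1/(1-x^5). Use j coins of 5 for j = 0..⌊105/5⌋ = 21, the rest in 1s: 21 + 1 = 22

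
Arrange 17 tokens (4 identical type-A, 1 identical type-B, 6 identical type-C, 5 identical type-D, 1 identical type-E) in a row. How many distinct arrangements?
17! / (4! × 1! × 6! × 5! × 1!) = 171531360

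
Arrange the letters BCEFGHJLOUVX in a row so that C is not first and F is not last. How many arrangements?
By inclusion-exclusion: 12! - 2×(12-1)! + (12-2)! = 479001600 - 79833600 + 3628800 = 402796800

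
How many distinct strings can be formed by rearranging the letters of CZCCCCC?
7! / (6! × 1!) = 7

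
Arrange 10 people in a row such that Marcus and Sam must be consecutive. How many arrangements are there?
Treat the 2 as one block: (10-2+1)! × 2! = 362880 × 2 = 725760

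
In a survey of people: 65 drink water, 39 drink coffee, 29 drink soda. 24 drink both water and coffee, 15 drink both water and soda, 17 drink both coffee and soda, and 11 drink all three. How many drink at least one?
|A∪B∪C| = 65+39+29-24-15-17+11 = 88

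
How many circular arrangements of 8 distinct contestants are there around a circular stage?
Circular: fix one position, arrange the rest. (8-1)! = 5040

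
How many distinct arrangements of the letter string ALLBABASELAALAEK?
16! / (1! × 1! × 2! × 4! × 6! × 2!) = 302702400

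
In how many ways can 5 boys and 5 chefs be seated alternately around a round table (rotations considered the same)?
Fix one of the boys: (5-1)! ways for the remaining boys, × 5! ways for the chefs = 24 × 120 = 2880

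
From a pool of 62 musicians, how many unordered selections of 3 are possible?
C(62,3) = 62!/(3!×59!) = 37820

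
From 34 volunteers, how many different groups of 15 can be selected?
C(34,15) = 34!/(15!×19!) = 1855967520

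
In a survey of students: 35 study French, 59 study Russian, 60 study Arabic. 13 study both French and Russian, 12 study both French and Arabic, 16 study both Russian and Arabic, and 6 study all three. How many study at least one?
|A∪B∪C| = 35+59+60-13-12-16+6 = 119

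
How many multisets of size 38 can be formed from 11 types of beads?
C(38+11-1, 11-1) = C(48, 10) = 6540715896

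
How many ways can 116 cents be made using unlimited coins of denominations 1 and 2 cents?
Coefficient of x^116 in 1/(1-x^1) · 1/(1-x^2). Use j coins of 2 for j = 0..⌊116/2⌋ = 58, the rest in 1s: 58 + 1 = 59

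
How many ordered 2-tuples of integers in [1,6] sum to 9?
Coefficient of x^9 in (x + x² + ... + x^6)^2. By inclusion-exclusion on dice exceeding 6: Σ_j (-1)^j C(2,j)·C(9-1-6j, 1) = C(2,0)·C(8,1) - C(2,1)·C(2,1) = 1·8 - 2·2 = 4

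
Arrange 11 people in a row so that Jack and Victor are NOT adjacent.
Total - adjacent = 11! - (11-1)!×2 = 39916800 - 7257600 = 32659200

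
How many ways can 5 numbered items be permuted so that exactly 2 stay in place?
Choose the 2 fixed points C(5,2) = 10, derange the rest: !3 = Σ_{j=0}^{3} (-1)^j·3!/j! = 6 - 6 + 3 - 1 = 2. Product = 10 × 2 = 20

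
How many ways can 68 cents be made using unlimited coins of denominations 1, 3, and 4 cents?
Coefficient of x^68 in 1/(1-x^1) · 1/(1-x^3) · 1/(1-x^4). Case on j = number of 4-cent coins (j = 0..17); remainder r = 68 - 4j is made from {1,3} in ⌊r/3⌋+1 ways. r = 68, 64, 60, 56, 52, 48, 44, 40, 36, 32, 28, 24, 20, 16, 12, 8, 4, 0 → 23 + 22 + 21 + 19 + 18 + 17 + 15 + 14 + 13 + 11 + 10 + 9 + 7 + 6 + 5 + 3 + 2 + 1 = 216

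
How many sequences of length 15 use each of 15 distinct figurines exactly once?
15! = 1307674368000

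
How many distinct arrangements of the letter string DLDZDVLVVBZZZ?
13! / (3! × 3! × 2! × 1! × 4!) = 3603600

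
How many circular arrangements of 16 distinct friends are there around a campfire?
Circular: fix one position, arrange the rest. (16-1)! = 1307674368000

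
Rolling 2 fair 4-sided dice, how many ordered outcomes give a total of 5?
Coefficient of x^5 in (x + x² + ... + x^4)^2. By inclusion-exclusion on dice exceeding 4: Σ_j (-1)^j C(2,j)·C(5-1-4j, 1) = C(2,0)·C(4,1) = 1·4 = 4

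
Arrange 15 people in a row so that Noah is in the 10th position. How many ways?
Fix one position: (15-1)! = 87178291200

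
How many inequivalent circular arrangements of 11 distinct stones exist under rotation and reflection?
(11-1)!/2 = 3628800/2 = 1814400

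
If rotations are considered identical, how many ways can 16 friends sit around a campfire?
Circular: fix one position, arrange the rest. (16-1)! = 1307674368000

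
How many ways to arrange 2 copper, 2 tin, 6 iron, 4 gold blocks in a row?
14! / (2! × 2! × 6! × 4!) = 1261260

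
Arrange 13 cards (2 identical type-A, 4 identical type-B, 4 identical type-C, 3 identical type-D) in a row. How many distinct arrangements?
13! / (2! × 4! × 4! × 3!) = 900900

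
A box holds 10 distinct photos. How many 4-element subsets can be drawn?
C(10,4) = 10!/(4!×6!) = 210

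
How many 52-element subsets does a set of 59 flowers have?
C(59,52) = 59!/(52!×7!) = 341149446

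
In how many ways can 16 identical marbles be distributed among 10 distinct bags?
C(16+10-1, 10-1) = C(25, 9) = 2042975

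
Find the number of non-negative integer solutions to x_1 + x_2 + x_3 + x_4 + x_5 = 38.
C(38+5-1, 5-1) = C(42, 4) = 111930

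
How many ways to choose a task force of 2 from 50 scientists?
C(50,2) = 50!/(2!×48!) = 1225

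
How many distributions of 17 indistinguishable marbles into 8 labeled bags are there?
C(17+8-1, 8-1) = C(24, 7) = 346104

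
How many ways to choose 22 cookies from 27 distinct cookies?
C(27,22) = 27!/(22!×5!) = 80730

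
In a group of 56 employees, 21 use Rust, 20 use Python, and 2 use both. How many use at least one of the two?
|A∪B| = |A| + |B| - |A∩B| = 21 + 20 - 2 = 39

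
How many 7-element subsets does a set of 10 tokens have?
C(10,7) = 10!/(7!×3!) = 120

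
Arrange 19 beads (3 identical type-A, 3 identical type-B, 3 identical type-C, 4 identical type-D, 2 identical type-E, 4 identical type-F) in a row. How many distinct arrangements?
19! / (3! × 3! × 3! × 4! × 2! × 4!) = 488864376000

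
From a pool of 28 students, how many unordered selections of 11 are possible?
C(28,11) = 28!/(11!×17!) = 21474180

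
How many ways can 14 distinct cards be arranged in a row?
14! = 87178291200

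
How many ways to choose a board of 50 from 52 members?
C(52,50) = 52!/(50!×2!) = 1326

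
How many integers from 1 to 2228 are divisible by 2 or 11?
⌊2228/2⌋ + ⌊2228/11⌋ - ⌊2228/22⌋ = 1114 + 202 - 101 = 1215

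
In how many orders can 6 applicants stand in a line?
6! = 720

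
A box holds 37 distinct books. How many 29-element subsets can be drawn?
C(37,29) = 37!/(29!×8!) = 38608020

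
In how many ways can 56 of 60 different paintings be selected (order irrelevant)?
C(60,56) = 60!/(56!×4!) = 487635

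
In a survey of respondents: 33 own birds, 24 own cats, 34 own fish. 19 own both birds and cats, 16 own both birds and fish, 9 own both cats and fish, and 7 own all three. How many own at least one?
|A∪B∪C| = 33+24+34-19-16-9+7 = 54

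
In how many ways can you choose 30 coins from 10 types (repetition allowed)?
C(30+10-1, 10-1) = C(39, 9) = 211915132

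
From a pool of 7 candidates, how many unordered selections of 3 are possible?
C(7,3) = 7!/(3!×4!) = 35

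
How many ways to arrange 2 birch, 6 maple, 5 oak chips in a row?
13! / (2! × 6! × 5!) = 36036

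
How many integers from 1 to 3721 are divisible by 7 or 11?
⌊3721/7⌋ + ⌊3721/11⌋ - ⌊3721/77⌋ = 531 + 338 - 48 = 821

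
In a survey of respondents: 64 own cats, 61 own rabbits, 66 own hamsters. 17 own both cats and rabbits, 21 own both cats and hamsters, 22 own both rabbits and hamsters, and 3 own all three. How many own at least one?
|A∪B∪C| = 64+61+66-17-21-22+3 = 134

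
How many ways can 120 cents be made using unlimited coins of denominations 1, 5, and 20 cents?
Coefficient of x^120 in 1/(1-x^1) · 1/(1-x^5) · 1/(1-x^20). Case on j = number of 20-cent coins (j = 0..6); remainder r = 120 - 20j is made from {1,5} in ⌊r/5⌋+1 ways. r = 120, 100, 80, 60, 40, 20, 0 → 25 + 21 + 17 + 13 + 9 + 5 + 1 = 91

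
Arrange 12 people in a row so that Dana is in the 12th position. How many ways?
Fix one position: (12-1)! = 39916800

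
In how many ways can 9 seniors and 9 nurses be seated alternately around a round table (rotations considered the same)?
Fix one of the seniors: (9-1)! ways for the remaining seniors, × 9! ways for the nurses = 40320 × 362880 = 14631321600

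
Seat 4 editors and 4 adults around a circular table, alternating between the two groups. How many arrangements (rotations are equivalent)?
Fix one of the editors: (4-1)! ways for the remaining editors, × 4! ways for the adults = 6 × 24 = 144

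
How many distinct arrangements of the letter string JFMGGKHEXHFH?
12! / (1! × 2! × 1! × 2! × 1! × 1! × 3! × 1!) = 19958400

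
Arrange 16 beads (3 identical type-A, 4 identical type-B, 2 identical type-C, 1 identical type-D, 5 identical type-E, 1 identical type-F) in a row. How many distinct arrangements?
16! / (3! × 4! × 2! × 1! × 5! × 1!) = 605404800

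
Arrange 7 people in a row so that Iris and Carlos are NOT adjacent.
Total - adjacent = 7! - (7-1)!×2 = 5040 - 1440 = 3600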